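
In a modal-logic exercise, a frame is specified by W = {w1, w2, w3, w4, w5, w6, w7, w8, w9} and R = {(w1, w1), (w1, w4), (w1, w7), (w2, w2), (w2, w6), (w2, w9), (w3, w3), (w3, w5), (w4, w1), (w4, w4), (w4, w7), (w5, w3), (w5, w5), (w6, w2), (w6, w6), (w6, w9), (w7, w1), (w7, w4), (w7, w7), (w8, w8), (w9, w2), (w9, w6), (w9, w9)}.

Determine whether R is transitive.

Transitive: yes — every two-step R-path is closed by a direct edge.

Yes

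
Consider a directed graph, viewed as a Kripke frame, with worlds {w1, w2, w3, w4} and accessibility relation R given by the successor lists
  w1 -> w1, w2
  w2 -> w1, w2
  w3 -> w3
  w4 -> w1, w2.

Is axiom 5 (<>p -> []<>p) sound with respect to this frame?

Yes

The schema 5 characterises exactly the Euclidean frames.
Euclidean: yes — any two successors of a common world are R-related.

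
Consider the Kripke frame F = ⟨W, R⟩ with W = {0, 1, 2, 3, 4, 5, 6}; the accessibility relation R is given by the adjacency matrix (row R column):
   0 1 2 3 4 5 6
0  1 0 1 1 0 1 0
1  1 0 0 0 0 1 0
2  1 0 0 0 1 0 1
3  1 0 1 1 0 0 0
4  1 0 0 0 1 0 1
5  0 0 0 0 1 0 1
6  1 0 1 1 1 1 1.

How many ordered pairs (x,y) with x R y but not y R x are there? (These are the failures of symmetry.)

9

Enumerating: (0,5), (1,0), (1,5), (2,4), (3,2), (4,0), (5,4), (6,0), (6,3).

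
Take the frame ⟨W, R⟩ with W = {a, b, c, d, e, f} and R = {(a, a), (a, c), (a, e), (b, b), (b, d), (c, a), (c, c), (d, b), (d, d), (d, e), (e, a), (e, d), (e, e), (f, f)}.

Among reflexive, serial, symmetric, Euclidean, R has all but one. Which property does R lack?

Euclidean

Reflexive: yes — every world is R-related to itself.
Serial: yes — every world has a successor (e.g. a R a).
Symmetric: yes — every pair in R has its reverse in R.
Euclidean: no — a R c and a R e, but not c R e.
Only Euclidean fails.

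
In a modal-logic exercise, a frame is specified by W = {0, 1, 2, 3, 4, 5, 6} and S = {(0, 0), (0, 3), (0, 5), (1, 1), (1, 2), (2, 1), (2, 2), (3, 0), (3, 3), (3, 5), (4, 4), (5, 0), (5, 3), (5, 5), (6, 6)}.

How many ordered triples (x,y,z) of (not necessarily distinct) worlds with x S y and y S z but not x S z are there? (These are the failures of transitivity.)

S is transitive; there are no such tuples.

0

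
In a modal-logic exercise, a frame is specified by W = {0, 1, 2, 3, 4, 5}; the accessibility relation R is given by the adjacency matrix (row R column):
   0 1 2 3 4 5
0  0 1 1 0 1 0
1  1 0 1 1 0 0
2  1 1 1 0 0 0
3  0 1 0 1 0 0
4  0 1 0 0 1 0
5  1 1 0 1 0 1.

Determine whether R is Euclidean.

Euclidean: no — 0 R 1 and 0 R 4, but not 1 R 4.

No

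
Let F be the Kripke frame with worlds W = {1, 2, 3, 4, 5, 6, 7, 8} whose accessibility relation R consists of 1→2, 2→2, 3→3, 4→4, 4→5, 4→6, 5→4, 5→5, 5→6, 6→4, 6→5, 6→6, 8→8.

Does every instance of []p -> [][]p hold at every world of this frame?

Yes

Axiom 4 corresponds to the accessibility relation being transitive.
Transitive: yes — every two-step R-path is closed by a direct edge.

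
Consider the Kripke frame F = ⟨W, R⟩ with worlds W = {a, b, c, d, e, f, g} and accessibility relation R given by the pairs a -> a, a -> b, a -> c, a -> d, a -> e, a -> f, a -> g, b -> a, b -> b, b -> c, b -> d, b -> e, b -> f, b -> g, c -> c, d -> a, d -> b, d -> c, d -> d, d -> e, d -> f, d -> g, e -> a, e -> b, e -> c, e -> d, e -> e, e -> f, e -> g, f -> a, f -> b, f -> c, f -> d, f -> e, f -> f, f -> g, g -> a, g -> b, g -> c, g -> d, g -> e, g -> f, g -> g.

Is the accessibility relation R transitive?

Yes

Transitive: yes — every two-step R-path is closed by a direct edge.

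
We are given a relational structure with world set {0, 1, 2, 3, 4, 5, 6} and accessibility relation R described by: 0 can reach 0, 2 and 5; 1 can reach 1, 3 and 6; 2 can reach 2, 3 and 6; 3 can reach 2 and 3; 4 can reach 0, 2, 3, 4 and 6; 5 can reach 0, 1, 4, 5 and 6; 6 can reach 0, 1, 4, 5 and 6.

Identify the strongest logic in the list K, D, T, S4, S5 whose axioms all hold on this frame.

T

Serial (axiom D): yes — every world has a successor (e.g. 0 R 0).
Reflexive (axiom T): yes — every world is R-related to itself.
Transitive (axiom 4): no — 0 R 2 and 2 R 3, but not 0 R 3.
Euclidean (axiom 5): no — 0 R 2 and 0 R 5, but not 2 R 5.
So F validates K, D, T; S4 would additionally require R to be transitive. The strongest is T.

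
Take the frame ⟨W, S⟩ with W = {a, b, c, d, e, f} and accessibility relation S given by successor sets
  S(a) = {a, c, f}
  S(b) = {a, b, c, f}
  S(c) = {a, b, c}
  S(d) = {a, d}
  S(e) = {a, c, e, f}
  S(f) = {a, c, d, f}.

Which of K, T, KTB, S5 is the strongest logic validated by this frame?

Reflexive (axiom T): yes — every world is S-related to itself.
Symmetric (axiom B): no — b S a but not a S b.
Euclidean (axiom 5): no — a S c and a S f, but not c S f.
So F validates K, T; KTB would additionally require S to be symmetric. The strongest is T.

T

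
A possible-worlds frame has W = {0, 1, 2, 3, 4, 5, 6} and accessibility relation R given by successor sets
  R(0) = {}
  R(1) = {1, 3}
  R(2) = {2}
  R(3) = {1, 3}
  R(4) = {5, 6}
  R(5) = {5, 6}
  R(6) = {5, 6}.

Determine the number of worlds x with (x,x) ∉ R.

Enumerating: 0, 4.

2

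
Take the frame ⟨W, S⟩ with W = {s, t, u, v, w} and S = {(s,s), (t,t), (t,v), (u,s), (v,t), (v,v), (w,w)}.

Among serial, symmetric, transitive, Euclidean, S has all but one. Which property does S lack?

Serial: yes — every world has a successor (e.g. s S s).
Symmetric: no — u S s but not s S u.
Transitive: yes — every two-step S-path is closed by a direct edge.
Euclidean: yes — any two successors of a common world are S-related.
Only symmetric fails.

symmetric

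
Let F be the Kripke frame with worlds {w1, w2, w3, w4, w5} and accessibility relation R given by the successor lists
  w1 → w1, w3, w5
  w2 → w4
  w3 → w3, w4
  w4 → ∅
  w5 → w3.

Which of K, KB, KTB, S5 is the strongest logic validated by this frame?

K

Symmetric (axiom B): no — w1 R w3 but not w3 R w1.
Reflexive (axiom T): no — w2 is not related to itself.
Euclidean (axiom 5): no — w1 R w3 and w1 R w5, but not w3 R w5.
So F validates K; KB would additionally require R to be symmetric. The strongest is K.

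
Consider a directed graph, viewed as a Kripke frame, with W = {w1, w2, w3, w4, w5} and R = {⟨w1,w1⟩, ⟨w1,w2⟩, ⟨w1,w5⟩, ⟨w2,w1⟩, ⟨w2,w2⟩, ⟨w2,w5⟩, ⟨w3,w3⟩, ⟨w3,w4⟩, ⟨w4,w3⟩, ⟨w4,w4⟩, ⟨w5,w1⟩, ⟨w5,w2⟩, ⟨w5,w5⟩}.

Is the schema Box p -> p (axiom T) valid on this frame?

Axiom T corresponds to the accessibility relation being reflexive.
Reflexive: yes — every world is R-related to itself.

Yes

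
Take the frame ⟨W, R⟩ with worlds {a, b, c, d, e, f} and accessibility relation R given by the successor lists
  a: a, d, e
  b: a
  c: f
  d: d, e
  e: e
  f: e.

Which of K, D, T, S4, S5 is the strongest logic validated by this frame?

Serial (axiom D): yes — every world has a successor (e.g. a R a).
Reflexive (axiom T): no — b is not related to itself.
Transitive (axiom 4): no — b R a and a R d, but not b R d.
Euclidean (axiom 5): no — a R e and a R d, but not e R d.
So F validates K, D; T would additionally require R to be reflexive. The strongest is D.

D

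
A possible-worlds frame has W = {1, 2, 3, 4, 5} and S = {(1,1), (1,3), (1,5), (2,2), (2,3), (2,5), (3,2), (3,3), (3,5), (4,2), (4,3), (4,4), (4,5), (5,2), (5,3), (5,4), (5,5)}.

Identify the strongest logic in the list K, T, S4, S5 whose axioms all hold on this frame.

T

Reflexive (axiom T): yes — every world is S-related to itself.
Transitive (axiom 4): no — 1 S 3 and 3 S 2, but not 1 S 2.
Euclidean (axiom 5): no — 5 S 2 and 5 S 4, but not 2 S 4.
So F validates K, T; S4 would additionally require S to be transitive. The strongest is T.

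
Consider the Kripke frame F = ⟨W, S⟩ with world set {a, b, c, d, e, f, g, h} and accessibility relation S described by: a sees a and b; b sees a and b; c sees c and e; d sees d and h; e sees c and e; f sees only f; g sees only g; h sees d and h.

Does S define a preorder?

Reflexive: yes — every world is S-related to itself.
Transitive: yes — every two-step S-path is closed by a direct edge.
So S is a preorder.

Yes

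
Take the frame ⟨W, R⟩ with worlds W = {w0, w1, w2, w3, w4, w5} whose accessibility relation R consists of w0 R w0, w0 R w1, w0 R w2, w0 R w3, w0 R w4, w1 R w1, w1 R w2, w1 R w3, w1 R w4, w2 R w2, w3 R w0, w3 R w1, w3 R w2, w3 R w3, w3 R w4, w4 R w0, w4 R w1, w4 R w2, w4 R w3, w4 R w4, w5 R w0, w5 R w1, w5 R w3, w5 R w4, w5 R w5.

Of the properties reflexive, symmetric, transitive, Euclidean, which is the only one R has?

Reflexive: yes — every world is R-related to itself.
Symmetric: no — w0 R w1 but not w1 R w0.
Transitive: no — w1 R w3 and w3 R w0, but not w1 R w0.
Euclidean: no — w0 R w2 and w0 R w1, but not w2 R w1.
Only reflexive holds.

reflexive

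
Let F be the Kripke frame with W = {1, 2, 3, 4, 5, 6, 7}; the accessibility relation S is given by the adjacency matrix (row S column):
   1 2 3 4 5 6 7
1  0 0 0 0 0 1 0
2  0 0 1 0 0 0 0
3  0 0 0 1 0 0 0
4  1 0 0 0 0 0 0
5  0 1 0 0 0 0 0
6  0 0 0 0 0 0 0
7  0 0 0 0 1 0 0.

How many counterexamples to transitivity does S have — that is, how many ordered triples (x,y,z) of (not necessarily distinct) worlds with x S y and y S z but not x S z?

5

Enumerating: (2,3,4), (3,4,1), (4,1,6), (5,2,3), (7,5,2).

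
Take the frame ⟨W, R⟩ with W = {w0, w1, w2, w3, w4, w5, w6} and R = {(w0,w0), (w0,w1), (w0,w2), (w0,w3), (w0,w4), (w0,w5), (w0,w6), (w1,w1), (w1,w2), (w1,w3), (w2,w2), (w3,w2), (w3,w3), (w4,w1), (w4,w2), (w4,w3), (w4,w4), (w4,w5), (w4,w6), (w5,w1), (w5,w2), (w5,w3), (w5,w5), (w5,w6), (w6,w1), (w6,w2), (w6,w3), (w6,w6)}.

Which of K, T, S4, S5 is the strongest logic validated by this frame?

S4

Reflexive (axiom T): yes — every world is R-related to itself.
Transitive (axiom 4): yes — every two-step R-path is closed by a direct edge.
Euclidean (axiom 5): no — w0 R w1 and w0 R w4, but not w1 R w4.
So F validates K, T, S4; S5 would additionally require R to be Euclidean. The strongest is S4.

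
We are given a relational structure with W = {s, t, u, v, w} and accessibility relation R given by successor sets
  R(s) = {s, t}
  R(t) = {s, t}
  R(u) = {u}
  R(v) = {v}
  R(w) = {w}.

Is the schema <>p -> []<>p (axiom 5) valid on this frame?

Yes

The schema 5 characterises exactly the Euclidean frames.
Euclidean: yes — any two successors of a common world are R-related.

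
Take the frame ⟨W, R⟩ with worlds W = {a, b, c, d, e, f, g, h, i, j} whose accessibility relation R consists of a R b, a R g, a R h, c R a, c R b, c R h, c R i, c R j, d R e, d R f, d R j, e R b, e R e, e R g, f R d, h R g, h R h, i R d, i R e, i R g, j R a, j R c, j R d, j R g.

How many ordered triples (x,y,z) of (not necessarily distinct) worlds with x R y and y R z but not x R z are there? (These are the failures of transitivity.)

Enumerating: (c,a,g), (c,h,g), (c,i,d), (c,i,e), (c,i,g), (c,j,c), (c,j,d), (c,j,g), (d,e,b), (d,e,g), (d,f,d), (d,j,a), … and 18 more.
Total: 30.

30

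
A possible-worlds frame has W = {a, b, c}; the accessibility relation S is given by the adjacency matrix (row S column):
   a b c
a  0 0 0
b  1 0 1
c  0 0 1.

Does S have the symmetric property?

Symmetric: no — b S a but not a S b.

No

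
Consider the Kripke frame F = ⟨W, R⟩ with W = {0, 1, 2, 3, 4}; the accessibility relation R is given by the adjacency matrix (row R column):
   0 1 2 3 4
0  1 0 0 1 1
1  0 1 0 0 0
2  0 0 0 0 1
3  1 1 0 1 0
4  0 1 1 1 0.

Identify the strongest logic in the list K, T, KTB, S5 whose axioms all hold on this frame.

Reflexive (axiom T): no — 2 is not related to itself.
Symmetric (axiom B): no — 0 R 4 but not 4 R 0.
Euclidean (axiom 5): no — 0 R 3 and 0 R 4, but not 3 R 4.
So F validates K; T would additionally require R to be reflexive. The strongest is K.

K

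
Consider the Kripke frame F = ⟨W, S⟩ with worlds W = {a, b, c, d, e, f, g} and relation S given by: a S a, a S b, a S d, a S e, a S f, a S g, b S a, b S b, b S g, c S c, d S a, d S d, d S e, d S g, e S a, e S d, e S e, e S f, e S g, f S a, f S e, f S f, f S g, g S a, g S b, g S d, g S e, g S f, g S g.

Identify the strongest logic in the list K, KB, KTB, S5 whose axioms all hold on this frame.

Symmetric (axiom B): yes — every pair in S has its reverse in S.
Reflexive (axiom T): yes — every world is S-related to itself.
Euclidean (axiom 5): no — a S b and a S d, but not b S d.
So F validates K, KB, KTB; S5 would additionally require S to be Euclidean. The strongest is KTB.

KTB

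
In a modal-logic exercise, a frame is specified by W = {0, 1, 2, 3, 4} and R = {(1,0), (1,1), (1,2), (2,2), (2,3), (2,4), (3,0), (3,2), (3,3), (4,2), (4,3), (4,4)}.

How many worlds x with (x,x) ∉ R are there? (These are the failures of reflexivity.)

1

Enumerating: 0.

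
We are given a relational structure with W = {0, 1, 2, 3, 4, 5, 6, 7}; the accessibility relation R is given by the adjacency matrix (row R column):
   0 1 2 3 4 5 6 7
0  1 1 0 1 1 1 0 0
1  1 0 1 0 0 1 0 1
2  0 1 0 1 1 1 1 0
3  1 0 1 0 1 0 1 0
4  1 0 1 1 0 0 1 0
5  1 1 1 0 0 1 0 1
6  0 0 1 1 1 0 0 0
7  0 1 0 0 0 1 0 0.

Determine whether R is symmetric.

Yes

Symmetric: yes — every pair in R has its reverse in R.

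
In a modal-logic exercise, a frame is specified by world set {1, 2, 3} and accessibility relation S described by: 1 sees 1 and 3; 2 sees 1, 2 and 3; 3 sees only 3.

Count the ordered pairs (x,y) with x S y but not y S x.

3

Enumerating: (1,3), (2,1), (2,3).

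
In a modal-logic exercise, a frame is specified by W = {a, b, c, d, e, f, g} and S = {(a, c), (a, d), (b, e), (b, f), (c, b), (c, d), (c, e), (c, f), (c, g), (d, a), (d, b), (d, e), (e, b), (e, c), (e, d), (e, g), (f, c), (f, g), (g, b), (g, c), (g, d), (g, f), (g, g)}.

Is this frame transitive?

Transitive: no — a S c and c S b, but not a S b.

No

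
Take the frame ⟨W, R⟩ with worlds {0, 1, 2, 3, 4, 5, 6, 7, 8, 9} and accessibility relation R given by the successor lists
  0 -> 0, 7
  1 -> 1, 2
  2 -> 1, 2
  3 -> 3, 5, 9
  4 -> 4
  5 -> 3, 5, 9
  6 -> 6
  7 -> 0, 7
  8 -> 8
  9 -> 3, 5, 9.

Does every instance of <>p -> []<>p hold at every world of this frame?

Axiom 5 corresponds to the accessibility relation being Euclidean.
Euclidean: yes — any two successors of a common world are R-related.

Yes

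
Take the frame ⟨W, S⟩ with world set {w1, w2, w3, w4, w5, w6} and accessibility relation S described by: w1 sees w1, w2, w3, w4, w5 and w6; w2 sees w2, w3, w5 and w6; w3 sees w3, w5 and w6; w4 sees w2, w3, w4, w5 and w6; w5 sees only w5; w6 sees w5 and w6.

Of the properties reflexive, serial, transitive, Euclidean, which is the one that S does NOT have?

Euclidean

Reflexive: yes — every world is S-related to itself.
Serial: yes — every world has a successor (e.g. w1 S w1).
Transitive: yes — every two-step S-path is closed by a direct edge.
Euclidean: no — w1 S w2 and w1 S w4, but not w2 S w4.
Only Euclidean fails.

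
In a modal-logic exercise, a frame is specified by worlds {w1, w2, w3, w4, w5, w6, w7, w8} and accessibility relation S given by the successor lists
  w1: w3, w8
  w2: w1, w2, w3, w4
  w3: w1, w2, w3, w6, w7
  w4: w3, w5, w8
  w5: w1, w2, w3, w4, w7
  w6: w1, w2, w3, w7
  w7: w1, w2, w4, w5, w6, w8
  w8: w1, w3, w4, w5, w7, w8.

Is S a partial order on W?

Reflexive: no — w1 is not related to itself.
Transitive: no — w1 S w3 and w3 S w2, but not w1 S w2.
Antisymmetric: no — w1 S w3 and w3 S w1 with w1 ≠ w3.
So S is not a partial order.

No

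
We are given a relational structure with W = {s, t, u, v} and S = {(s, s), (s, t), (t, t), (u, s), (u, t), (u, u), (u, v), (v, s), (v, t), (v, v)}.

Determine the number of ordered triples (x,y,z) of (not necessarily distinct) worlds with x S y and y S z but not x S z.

S is transitive; there are no such tuples.

0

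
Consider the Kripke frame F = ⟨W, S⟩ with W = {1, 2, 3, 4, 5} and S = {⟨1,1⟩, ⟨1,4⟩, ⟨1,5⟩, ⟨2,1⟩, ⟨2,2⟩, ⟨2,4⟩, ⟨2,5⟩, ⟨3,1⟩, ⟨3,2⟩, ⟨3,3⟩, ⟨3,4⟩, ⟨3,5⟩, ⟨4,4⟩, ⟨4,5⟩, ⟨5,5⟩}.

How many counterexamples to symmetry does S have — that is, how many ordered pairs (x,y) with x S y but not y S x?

Enumerating: (1,4), (1,5), (2,1), (2,4), (2,5), (3,1), (3,2), (3,4), (3,5), (4,5).

10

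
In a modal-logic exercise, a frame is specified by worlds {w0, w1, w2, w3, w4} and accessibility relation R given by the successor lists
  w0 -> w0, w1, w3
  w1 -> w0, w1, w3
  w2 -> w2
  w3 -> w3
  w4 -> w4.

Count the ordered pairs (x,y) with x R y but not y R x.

Enumerating: (w0,w3), (w1,w3).

2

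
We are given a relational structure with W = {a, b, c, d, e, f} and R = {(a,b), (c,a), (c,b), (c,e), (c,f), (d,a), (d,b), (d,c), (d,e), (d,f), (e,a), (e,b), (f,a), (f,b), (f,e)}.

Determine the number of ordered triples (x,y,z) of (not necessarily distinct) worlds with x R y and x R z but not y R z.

35

Enumerating: (a,b,b), (c,a,a), (c,a,e), (c,a,f), (c,b,a), (c,b,b), (c,b,e), (c,b,f), (c,e,e), (c,e,f), (c,f,f), (d,a,a), … and 23 more.
Total: 35.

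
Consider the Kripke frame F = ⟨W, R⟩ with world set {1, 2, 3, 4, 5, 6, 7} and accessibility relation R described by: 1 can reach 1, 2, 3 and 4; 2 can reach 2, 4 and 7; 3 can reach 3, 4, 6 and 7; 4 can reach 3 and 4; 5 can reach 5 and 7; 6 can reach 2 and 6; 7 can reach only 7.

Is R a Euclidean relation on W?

Euclidean: no — 1 R 2 and 1 R 3, but not 2 R 3.

No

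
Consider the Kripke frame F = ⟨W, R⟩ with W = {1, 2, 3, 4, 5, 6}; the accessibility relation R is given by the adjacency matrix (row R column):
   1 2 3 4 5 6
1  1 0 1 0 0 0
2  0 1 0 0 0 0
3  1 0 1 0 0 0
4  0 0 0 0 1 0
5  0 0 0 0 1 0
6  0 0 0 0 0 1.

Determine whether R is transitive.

Yes

Transitive: yes — every two-step R-path is closed by a direct edge.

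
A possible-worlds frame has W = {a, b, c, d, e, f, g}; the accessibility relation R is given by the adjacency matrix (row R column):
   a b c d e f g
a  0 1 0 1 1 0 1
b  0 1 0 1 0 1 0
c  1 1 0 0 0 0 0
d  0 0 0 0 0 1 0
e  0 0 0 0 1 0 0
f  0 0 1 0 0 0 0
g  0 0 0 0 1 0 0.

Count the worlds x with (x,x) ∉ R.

Enumerating: a, c, d, f, g.

5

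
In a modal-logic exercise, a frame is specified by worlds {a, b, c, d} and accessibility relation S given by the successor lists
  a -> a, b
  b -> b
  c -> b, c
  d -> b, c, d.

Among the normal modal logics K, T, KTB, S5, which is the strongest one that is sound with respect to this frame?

Reflexive (axiom T): yes — every world is S-related to itself.
Symmetric (axiom B): no — a S b but not b S a.
Euclidean (axiom 5): no — d S b and d S c, but not b S c.
So F validates K, T; KTB would additionally require S to be symmetric. The strongest is T.

T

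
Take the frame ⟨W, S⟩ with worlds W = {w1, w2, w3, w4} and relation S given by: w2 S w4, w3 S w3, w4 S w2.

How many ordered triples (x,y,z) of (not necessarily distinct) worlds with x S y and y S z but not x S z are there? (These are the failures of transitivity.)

2

Enumerating: (w2,w4,w2), (w4,w2,w4).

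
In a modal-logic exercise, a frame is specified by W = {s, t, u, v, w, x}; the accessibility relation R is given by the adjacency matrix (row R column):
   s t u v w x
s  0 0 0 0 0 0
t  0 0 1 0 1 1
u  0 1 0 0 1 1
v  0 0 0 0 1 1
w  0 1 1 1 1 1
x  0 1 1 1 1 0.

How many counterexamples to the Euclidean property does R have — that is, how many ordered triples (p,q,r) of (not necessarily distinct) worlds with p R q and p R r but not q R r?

Enumerating: (t,u,u), (t,x,x), (u,t,t), (u,x,x), (v,x,x), (w,t,t), (w,t,v), (w,u,u), (w,u,v), (w,v,t), (w,v,u), (w,v,v), … and 8 more.
Total: 20.

20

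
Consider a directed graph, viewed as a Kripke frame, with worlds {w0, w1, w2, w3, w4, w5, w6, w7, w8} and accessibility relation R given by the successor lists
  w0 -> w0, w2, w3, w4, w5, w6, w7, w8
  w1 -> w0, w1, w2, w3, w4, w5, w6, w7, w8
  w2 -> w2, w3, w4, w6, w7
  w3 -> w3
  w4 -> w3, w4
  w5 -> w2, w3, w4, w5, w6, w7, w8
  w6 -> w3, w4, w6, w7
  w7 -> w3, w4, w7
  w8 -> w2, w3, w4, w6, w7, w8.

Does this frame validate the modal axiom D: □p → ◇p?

The schema D characterises exactly the serial frames.
Serial: yes — every world has a successor (e.g. w0 R w0).

Yes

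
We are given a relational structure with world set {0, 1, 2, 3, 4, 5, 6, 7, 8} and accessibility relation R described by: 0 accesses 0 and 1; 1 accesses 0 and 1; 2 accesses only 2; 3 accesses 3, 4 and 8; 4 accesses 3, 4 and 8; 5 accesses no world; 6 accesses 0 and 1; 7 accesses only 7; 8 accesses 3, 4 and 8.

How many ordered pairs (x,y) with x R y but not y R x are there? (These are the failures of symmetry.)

Enumerating: (6,0), (6,1).

2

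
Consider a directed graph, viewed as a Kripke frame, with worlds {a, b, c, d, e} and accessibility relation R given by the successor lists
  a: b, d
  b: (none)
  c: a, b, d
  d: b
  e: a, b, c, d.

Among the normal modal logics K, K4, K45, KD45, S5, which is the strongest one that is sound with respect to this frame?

K4

Transitive (axiom 4): yes — every two-step R-path is closed by a direct edge.
Euclidean (axiom 5): no — a R b and a R d, but not b R d.
Serial (axiom D): no — b has no R-successor.
Reflexive (axiom T): no — a is not related to itself.
So F validates K, K4; K45 would additionally require R to be Euclidean. The strongest is K4.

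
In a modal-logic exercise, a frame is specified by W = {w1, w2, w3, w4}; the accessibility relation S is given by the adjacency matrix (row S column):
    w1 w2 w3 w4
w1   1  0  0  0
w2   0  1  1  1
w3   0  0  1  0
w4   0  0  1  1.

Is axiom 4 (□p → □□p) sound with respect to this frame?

Yes

By correspondence theory, 4 is valid on a frame iff S is transitive.
Transitive: yes — every two-step S-path is closed by a direct edge.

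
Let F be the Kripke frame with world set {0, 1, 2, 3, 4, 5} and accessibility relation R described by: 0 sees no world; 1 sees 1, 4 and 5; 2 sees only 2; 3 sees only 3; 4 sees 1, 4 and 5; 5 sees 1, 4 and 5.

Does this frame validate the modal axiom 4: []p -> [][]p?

By correspondence theory, 4 is valid on a frame iff R is transitive.
Transitive: yes — every two-step R-path is closed by a direct edge.

Yes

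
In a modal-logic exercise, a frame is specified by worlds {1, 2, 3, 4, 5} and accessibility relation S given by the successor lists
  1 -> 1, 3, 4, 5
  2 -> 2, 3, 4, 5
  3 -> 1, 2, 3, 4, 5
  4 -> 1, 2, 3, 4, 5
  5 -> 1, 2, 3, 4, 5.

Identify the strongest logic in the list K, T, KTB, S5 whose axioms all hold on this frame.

KTB

Reflexive (axiom T): yes — every world is S-related to itself.
Symmetric (axiom B): yes — every pair in S has its reverse in S.
Euclidean (axiom 5): no — 3 S 1 and 3 S 2, but not 1 S 2.
So F validates K, T, KTB; S5 would additionally require S to be Euclidean. The strongest is KTB.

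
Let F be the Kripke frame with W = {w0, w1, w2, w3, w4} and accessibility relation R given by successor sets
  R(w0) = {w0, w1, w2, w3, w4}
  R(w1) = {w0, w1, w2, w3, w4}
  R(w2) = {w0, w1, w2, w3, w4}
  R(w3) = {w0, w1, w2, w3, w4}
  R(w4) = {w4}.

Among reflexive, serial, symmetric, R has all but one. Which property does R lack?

Reflexive: yes — every world is R-related to itself.
Serial: yes — every world has a successor (e.g. w0 R w0).
Symmetric: no — w0 R w4 but not w4 R w0.
Only symmetric fails.

symmetric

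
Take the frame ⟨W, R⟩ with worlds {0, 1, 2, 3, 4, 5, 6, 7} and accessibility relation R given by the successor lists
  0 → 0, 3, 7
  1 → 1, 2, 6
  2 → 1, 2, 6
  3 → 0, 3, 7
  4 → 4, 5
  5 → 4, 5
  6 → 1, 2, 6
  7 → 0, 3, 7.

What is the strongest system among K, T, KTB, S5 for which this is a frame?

Reflexive (axiom T): yes — every world is R-related to itself.
Symmetric (axiom B): yes — every pair in R has its reverse in R.
Euclidean (axiom 5): yes — any two successors of a common world are R-related.
So F validates K, T, KTB, S5. The strongest is S5.

S5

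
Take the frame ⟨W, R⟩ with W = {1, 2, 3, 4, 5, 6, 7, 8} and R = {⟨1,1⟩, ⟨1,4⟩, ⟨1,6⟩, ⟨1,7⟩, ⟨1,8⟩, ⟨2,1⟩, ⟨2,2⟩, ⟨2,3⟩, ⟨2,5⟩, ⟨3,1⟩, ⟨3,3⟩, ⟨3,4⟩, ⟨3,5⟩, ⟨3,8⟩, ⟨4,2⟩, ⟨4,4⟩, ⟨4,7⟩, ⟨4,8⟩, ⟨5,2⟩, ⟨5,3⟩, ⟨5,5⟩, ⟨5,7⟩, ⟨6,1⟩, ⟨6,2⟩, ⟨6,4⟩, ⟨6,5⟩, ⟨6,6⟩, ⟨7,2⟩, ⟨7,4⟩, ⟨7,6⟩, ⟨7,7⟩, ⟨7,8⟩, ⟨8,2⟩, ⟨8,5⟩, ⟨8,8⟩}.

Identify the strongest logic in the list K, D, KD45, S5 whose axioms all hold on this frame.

D

Serial (axiom D): yes — every world has a successor (e.g. 1 R 1).
Euclidean (axiom 5): no — 1 R 4 and 1 R 6, but not 4 R 6.
Transitive (axiom 4): no — 1 R 4 and 4 R 2, but not 1 R 2.
Reflexive (axiom T): yes — every world is R-related to itself.
So F validates K, D; KD45 would additionally require R to be Euclidean and transitive. The strongest is D.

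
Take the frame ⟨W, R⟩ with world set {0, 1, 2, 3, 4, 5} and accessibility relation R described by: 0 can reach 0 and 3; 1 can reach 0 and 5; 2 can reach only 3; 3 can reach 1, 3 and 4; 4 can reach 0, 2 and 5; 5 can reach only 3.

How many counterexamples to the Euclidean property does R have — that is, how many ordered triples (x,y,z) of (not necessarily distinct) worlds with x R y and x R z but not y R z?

18

Enumerating: (0,3,0), (1,0,5), (1,5,0), (1,5,5), (3,1,1), (3,1,3), (3,1,4), (3,4,1), (3,4,3), (3,4,4), (4,0,2), (4,0,5), (4,2,0), (4,2,2), (4,2,5), (4,5,0), (4,5,2), (4,5,5).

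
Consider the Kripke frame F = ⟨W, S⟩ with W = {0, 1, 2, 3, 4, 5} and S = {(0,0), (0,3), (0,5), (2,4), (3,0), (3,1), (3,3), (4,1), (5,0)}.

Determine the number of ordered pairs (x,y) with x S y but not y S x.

3

Enumerating: (2,4), (3,1), (4,1).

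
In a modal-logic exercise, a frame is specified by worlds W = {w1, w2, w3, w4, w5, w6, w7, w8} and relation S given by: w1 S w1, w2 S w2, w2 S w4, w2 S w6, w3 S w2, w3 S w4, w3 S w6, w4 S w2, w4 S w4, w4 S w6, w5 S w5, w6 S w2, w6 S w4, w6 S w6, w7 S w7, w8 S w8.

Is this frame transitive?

Transitive: yes — every two-step S-path is closed by a direct edge.

Yes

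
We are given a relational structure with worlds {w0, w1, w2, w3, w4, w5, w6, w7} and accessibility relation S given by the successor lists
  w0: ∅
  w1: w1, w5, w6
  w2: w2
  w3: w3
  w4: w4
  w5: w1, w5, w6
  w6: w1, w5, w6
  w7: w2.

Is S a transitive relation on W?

Yes

Transitive: yes — every two-step S-path is closed by a direct edge.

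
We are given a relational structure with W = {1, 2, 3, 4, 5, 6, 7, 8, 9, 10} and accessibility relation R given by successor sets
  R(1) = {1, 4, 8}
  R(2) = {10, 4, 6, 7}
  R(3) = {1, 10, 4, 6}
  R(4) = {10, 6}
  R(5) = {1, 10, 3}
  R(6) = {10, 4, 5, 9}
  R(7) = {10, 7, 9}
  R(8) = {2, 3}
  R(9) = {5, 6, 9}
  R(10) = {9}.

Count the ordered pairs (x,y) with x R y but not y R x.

Enumerating: (1,4), (1,8), (10,9), (2,10), (2,4), (2,6), (2,7), (3,1), (3,10), (3,4), (3,6), (4,10), … and 10 more.
Total: 22.

22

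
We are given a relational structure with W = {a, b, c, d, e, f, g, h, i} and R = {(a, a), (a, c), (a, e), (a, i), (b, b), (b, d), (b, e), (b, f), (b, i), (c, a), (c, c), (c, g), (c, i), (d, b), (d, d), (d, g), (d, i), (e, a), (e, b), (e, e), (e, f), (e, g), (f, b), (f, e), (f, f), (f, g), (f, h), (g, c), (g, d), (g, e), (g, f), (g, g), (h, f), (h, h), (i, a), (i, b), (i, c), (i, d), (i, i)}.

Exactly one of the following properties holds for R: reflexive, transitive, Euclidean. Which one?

Reflexive: yes — every world is R-related to itself.
Transitive: no — a R c and c R g, but not a R g.
Euclidean: no — a R c and a R e, but not c R e.
Only reflexive holds.

reflexive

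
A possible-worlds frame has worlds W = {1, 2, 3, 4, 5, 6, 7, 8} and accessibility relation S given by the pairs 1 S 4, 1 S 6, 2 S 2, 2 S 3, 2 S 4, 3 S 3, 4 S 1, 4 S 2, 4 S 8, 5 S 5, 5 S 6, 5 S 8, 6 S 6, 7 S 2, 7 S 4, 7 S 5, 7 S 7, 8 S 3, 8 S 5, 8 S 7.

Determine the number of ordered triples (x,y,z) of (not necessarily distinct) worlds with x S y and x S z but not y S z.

32

Enumerating: (1,4,4), (1,4,6), (1,6,4), (2,3,2), (2,3,4), (2,4,3), (2,4,4), (4,1,1), (4,1,2), (4,1,8), (4,2,1), (4,2,8), … and 20 more.
Total: 32.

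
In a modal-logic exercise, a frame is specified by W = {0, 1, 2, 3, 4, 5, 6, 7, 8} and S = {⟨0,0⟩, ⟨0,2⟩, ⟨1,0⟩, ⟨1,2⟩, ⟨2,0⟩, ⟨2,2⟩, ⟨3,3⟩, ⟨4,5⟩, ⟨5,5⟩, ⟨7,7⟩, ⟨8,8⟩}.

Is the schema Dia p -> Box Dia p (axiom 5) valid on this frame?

The schema 5 characterises exactly the Euclidean frames.
Euclidean: yes — any two successors of a common world are S-related.

Yes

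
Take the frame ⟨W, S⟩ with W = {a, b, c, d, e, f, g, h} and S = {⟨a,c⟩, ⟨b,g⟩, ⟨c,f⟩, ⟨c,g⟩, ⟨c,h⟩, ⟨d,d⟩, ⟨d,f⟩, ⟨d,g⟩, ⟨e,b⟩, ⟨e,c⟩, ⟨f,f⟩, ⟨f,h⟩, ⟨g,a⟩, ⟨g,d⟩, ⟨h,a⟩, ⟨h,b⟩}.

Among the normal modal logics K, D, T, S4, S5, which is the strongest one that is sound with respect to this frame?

D

Serial (axiom D): yes — every world has a successor (e.g. a S c).
Reflexive (axiom T): no — a is not related to itself.
Transitive (axiom 4): no — a S c and c S f, but not a S f.
Euclidean (axiom 5): no — c S f and c S g, but not f S g.
So F validates K, D; T would additionally require S to be reflexive. The strongest is D.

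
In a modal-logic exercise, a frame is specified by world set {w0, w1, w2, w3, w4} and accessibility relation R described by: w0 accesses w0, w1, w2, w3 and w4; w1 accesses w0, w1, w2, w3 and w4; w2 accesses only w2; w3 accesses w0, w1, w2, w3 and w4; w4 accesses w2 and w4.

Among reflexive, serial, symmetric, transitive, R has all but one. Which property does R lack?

Reflexive: yes — every world is R-related to itself.
Serial: yes — every world has a successor (e.g. w0 R w0).
Symmetric: no — w0 R w2 but not w2 R w0.
Transitive: yes — every two-step R-path is closed by a direct edge.
Only symmetric fails.

symmetric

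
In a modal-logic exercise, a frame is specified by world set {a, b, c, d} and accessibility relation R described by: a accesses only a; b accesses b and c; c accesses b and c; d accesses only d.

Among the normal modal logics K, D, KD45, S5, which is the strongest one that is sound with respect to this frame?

S5

Serial (axiom D): yes — every world has a successor (e.g. a R a).
Euclidean (axiom 5): yes — any two successors of a common world are R-related.
Transitive (axiom 4): yes — every two-step R-path is closed by a direct edge.
Reflexive (axiom T): yes — every world is R-related to itself.
So F validates K, D, KD45, S5. The strongest is S5.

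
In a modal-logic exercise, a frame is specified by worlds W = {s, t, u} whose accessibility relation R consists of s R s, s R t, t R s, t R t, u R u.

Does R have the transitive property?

Yes

Transitive: yes — every two-step R-path is closed by a direct edge.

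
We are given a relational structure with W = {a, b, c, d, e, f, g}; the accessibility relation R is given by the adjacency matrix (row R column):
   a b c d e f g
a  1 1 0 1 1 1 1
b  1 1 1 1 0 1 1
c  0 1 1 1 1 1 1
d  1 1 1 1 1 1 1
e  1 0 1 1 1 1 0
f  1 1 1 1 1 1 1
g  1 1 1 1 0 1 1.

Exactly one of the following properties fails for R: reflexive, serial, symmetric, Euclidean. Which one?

Euclidean

Reflexive: yes — every world is R-related to itself.
Serial: yes — every world has a successor (e.g. a R a).
Symmetric: yes — every pair in R has its reverse in R.
Euclidean: no — a R b and a R e, but not b R e.
Only Euclidean fails.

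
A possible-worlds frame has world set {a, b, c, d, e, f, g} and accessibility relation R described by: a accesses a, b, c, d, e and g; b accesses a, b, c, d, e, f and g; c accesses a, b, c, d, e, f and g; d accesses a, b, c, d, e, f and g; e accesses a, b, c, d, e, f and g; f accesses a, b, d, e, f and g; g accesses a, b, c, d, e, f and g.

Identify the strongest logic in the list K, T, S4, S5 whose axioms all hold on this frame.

Reflexive (axiom T): yes — every world is R-related to itself.
Transitive (axiom 4): no — a R b and b R f, but not a R f.
Euclidean (axiom 5): no — b R a and b R f, but not a R f.
So F validates K, T; S4 would additionally require R to be transitive. The strongest is T.

T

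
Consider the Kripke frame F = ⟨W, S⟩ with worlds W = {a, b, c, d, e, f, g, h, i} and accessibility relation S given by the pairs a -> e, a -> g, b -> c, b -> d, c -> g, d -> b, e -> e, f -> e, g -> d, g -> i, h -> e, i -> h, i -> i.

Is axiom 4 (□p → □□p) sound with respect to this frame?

No

By correspondence theory, 4 is valid on a frame iff S is transitive.
Transitive: no — a S g and g S d, but not a S d.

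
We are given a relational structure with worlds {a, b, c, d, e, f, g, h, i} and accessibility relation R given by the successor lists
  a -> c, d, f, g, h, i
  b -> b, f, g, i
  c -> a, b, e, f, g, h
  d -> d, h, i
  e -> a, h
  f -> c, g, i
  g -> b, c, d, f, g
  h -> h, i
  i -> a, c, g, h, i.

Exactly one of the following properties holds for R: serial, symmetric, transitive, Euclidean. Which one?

Serial: yes — every world has a successor (e.g. a R c).
Symmetric: no — a R d but not d R a.
Transitive: no — a R c and c R b, but not a R b.
Euclidean: no — a R c and a R d, but not c R d.
Only serial holds.

serial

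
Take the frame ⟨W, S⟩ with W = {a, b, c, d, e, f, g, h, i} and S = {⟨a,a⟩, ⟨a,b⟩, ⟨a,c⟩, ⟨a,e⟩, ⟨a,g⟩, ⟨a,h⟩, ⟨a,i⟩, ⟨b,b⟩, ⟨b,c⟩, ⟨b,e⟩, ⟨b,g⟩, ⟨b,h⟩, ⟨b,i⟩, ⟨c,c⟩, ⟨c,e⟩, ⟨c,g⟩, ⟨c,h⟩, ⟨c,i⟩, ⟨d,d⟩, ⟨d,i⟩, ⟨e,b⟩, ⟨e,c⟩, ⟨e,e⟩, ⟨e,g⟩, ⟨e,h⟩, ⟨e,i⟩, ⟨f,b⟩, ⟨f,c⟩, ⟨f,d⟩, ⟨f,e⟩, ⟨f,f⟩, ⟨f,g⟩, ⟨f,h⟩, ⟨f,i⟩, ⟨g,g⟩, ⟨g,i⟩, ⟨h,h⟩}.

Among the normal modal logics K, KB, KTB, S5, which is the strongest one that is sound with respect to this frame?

K

Symmetric (axiom B): no — a S b but not b S a.
Reflexive (axiom T): no — i is not related to itself.
Euclidean (axiom 5): no — a S c and a S b, but not c S b.
So F validates K; KB would additionally require S to be symmetric. The strongest is K.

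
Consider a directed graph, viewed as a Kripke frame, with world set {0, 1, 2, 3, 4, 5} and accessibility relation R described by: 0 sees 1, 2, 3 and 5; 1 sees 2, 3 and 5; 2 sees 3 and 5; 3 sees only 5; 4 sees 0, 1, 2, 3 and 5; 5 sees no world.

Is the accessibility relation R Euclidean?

No

Euclidean: no — 0 R 2 and 0 R 1, but not 2 R 1.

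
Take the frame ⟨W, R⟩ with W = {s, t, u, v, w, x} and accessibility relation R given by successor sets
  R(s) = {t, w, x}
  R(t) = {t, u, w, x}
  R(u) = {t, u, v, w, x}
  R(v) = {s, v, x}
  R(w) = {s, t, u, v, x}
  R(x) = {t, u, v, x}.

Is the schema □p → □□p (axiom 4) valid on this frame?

The schema 4 characterises exactly the transitive frames.
Transitive: no — s R t and t R u, but not s R u.

No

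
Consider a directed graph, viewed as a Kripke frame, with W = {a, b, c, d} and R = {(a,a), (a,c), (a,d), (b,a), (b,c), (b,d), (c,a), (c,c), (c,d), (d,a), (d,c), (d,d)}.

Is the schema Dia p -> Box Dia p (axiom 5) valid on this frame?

Yes

The schema 5 characterises exactly the Euclidean frames.
Euclidean: yes — any two successors of a common world are R-related.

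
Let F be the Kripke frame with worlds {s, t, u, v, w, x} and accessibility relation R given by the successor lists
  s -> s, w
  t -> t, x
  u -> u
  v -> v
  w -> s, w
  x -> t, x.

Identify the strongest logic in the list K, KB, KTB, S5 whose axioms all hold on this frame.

Symmetric (axiom B): yes — every pair in R has its reverse in R.
Reflexive (axiom T): yes — every world is R-related to itself.
Euclidean (axiom 5): yes — any two successors of a common world are R-related.
So F validates K, KB, KTB, S5. The strongest is S5.

S5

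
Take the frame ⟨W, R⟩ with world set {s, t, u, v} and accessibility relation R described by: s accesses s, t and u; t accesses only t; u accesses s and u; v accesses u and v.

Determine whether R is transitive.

No

Transitive: no — u R s and s R t, but not u R t.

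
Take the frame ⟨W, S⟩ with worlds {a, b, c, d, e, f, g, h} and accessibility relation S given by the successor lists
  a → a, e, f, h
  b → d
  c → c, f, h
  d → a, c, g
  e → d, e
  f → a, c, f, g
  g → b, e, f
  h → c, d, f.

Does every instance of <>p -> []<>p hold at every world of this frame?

Axiom 5 corresponds to the accessibility relation being Euclidean.
Euclidean: no — a S e and a S f, but not e S f.

No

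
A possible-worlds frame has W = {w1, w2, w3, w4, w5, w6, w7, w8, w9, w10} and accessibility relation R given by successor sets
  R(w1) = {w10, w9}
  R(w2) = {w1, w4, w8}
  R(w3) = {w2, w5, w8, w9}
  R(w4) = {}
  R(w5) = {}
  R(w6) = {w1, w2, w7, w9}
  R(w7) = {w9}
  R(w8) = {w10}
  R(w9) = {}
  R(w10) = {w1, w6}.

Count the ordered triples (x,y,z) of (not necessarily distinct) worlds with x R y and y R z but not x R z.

18

Enumerating: (w1,w10,w1), (w1,w10,w6), (w10,w1,w10), (w10,w1,w9), (w10,w6,w2), (w10,w6,w7), (w10,w6,w9), (w2,w1,w10), (w2,w1,w9), (w2,w8,w10), (w3,w2,w1), (w3,w2,w4), (w3,w8,w10), (w6,w1,w10), (w6,w2,w4), (w6,w2,w8), (w8,w10,w1), (w8,w10,w6).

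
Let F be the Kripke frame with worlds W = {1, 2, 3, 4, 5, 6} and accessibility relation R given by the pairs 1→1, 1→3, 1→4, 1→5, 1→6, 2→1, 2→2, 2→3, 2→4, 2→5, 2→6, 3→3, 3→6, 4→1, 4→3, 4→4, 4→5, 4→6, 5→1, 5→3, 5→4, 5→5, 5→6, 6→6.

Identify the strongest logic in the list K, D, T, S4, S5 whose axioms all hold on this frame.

Serial (axiom D): yes — every world has a successor (e.g. 1 R 1).
Reflexive (axiom T): yes — every world is R-related to itself.
Transitive (axiom 4): yes — every two-step R-path is closed by a direct edge.
Euclidean (axiom 5): no — 1 R 3 and 1 R 4, but not 3 R 4.
So F validates K, D, T, S4; S5 would additionally require R to be Euclidean. The strongest is S4.

S4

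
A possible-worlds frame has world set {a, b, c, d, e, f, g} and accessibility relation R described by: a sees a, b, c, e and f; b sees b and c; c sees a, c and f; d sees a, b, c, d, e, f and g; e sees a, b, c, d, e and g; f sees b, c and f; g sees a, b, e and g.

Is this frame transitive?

No

Transitive: no — a R e and e R d, but not a R d.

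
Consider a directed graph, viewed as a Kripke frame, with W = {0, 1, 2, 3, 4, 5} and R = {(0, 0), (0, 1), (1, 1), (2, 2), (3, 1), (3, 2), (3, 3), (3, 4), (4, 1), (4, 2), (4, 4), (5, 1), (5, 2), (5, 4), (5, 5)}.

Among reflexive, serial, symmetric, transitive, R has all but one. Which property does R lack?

Reflexive: yes — every world is R-related to itself.
Serial: yes — every world has a successor (e.g. 0 R 0).
Symmetric: no — 0 R 1 but not 1 R 0.
Transitive: yes — every two-step R-path is closed by a direct edge.
Only symmetric fails.

symmetric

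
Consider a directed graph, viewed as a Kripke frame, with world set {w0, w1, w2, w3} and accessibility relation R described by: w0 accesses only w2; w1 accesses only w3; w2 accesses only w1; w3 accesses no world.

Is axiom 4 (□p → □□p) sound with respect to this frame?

By correspondence theory, 4 is valid on a frame iff R is transitive.
Transitive: no — w0 R w2 and w2 R w1, but not w0 R w1.

No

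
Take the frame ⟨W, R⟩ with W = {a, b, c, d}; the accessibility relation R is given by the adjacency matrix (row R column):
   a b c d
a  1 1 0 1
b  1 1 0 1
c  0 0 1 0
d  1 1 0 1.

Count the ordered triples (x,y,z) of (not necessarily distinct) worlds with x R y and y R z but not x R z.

R is transitive; there are no such tuples.

0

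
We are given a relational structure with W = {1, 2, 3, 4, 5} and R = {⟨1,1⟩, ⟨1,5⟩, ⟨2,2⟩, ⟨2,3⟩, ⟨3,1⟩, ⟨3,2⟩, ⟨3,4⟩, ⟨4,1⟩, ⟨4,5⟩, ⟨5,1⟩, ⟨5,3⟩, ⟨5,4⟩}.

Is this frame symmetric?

No

Symmetric: no — 3 R 1 but not 1 R 3.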